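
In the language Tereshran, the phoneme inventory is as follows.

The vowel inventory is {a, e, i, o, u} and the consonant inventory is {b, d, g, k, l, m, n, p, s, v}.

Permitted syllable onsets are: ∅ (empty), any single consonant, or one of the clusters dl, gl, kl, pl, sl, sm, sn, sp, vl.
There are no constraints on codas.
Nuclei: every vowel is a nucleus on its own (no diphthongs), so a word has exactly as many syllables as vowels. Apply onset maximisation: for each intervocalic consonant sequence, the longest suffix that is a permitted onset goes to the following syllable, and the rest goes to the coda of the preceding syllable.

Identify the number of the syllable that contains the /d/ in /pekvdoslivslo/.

2

The vowels are e, o, i, o — 4 nuclei, so 4 syllables.
V1 /e/ – V2 /o/: cluster /kvd/ — the longest permitted-onset suffix is /d/; onset = /d/, preceding coda = /kv/.
V2 /o/ – V3 /i/: /sl/ — entire cluster is a permitted onset → onset /sl/, coda ∅.
V3 /i/ – V4 /o/: /vsl/; trying suffixes from longest down, /sl/ is the first permitted one, so coda /v/ | onset /sl/.
Result: pekv.do.sliv.slo.
The /d/ is in the onset of syllable 2 (/do/).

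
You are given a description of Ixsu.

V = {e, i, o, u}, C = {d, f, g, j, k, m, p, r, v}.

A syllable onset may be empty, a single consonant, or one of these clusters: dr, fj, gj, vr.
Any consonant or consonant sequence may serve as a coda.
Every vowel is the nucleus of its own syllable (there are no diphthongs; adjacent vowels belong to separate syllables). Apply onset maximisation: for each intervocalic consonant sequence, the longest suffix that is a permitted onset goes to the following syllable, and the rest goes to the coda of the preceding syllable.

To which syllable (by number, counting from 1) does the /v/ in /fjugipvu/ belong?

Vowels present: u, i, u; each is a nucleus, giving 3 syllables.
/u…i/ gap (V1→V2): /g/ → onset of the next syllable (single consonants are always licit onsets).
/i…u/ gap (V2→V3): /pv/ splits as /p/ + /v/ (/v/ is the longest suffix that is a licit onset).
Result: fju.gip.vu.
The /v/ is in the onset of syllable 3 (/vu/).

3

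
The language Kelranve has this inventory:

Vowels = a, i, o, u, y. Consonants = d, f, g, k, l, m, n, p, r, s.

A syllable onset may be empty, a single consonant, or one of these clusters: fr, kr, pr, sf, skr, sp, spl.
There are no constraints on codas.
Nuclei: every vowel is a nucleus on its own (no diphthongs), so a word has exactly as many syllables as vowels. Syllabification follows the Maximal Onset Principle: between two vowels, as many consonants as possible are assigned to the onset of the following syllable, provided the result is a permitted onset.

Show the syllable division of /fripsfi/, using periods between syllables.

Nuclei (vowels): i, i → 2 syllables.
/i…i/ gap (V1→V2): cluster /psf/ — the longest permitted-onset suffix is /sf/; onset = /sf/, preceding coda = /p/.

frip.sfi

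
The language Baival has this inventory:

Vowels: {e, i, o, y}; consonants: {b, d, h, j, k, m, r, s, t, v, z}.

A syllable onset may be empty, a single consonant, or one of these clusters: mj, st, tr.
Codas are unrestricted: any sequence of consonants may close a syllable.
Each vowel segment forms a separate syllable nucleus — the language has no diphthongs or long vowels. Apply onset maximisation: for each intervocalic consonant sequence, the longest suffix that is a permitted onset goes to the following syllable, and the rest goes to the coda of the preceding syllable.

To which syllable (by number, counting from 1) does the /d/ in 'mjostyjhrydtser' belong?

3

The vowels are o, y, y, e — 4 nuclei, so 4 syllables.
Between /o/ (V1) and /y/ (V2): cluster /st/ — /st/ is itself a permitted onset, so the whole cluster goes right; preceding coda = ∅.
Between /y/ (V2) and /y/ (V3): /jhr/ splits as /jh/ + /r/ (/r/ is the longest suffix that is a licit onset).
Between /y/ (V3) and /e/ (V4): /dts/ splits as /dt/ + /s/ (/s/ is the longest suffix that is a licit onset).
Result: mjo.styjh.rydt.ser.
The /d/ is in the coda of syllable 3 (/rydt/).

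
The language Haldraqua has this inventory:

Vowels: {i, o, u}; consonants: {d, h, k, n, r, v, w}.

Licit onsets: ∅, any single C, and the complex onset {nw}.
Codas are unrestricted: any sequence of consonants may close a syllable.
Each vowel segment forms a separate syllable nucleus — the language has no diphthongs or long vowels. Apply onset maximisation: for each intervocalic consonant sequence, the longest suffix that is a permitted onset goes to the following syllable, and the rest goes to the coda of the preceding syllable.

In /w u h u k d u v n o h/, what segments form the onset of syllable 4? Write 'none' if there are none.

Nuclei (vowels): u, u, u, o → 4 syllables.
σ1/σ2 boundary: /h/ is a single consonant, so it becomes the next onset.
σ2/σ3 boundary: /kd/; trying suffixes from longest down, /d/ is the first permitted one, so coda /k/ | onset /d/.
σ3/σ4 boundary: cluster /vn/ — the longest permitted-onset suffix is /n/; onset = /n/, preceding coda = /v/.
Result: wu.huk.duv.noh.
Syllable 4 is /noh/: onset /n/, nucleus /o/, coda /h/.

n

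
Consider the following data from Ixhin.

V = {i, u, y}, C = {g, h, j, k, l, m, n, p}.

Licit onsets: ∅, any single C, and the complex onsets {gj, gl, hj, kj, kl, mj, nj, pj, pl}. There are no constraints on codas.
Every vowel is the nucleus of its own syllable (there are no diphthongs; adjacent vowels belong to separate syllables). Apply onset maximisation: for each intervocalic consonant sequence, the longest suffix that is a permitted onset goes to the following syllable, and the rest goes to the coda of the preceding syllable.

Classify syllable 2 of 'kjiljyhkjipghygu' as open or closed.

closed

Vowels present: i, y, i, y, u; each is a nucleus, giving 5 syllables.
Between /i/ (V1) and /y/ (V2): /lj/ splits as /l/ + /j/ (/j/ is the longest suffix that is a licit onset).
Between /y/ (V2) and /i/ (V3): /hkj/; trying suffixes from longest down, /kj/ is the first permitted one, so coda /h/ | onset /kj/.
Between /i/ (V3) and /y/ (V4): cluster /pgh/ — the longest permitted-onset suffix is /h/; onset = /h/, preceding coda = /pg/.
Between /y/ (V4) and /u/ (V5): just /g/ — single C goes to the following onset.
Result: kjil.jyh.kjipg.hy.gu.
Syllable 2 is /jyh/ with coda /h/, so it is closed.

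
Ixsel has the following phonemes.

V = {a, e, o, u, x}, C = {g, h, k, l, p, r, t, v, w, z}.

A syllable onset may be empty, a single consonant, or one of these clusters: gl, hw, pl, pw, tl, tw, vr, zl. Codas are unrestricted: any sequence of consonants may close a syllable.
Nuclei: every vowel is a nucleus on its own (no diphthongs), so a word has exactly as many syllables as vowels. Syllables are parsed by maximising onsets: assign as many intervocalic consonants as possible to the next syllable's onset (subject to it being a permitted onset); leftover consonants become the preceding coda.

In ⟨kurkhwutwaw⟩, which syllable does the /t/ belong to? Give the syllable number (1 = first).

3

Nuclei (vowels): u, u, a → 3 syllables.
σ1/σ2 boundary: /rkhw/ splits as /rk/ + /hw/ (/hw/ is the longest suffix that is a licit onset).
σ2/σ3 boundary: /tw/ is a licit onset in full, so it all attaches to the next syllable.
Putting it together: kurk.hwu.twaw.
The /t/ is in the onset of syllable 3 (/twaw/).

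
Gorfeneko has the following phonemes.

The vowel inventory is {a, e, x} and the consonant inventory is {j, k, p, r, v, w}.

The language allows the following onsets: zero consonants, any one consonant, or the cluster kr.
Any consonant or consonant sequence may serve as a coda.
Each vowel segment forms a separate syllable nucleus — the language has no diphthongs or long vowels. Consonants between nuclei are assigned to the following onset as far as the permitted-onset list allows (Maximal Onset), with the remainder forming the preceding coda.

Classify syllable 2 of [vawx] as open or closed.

open

Nuclei (vowels): a, x → 2 syllables.
Between /a/ (V1) and /x/ (V2): /w/ is a single consonant, so it becomes the next onset.
Syllabification: va.wx.
Syllable 2 is /wx/; it ends in its nucleus with no coda, so it is open.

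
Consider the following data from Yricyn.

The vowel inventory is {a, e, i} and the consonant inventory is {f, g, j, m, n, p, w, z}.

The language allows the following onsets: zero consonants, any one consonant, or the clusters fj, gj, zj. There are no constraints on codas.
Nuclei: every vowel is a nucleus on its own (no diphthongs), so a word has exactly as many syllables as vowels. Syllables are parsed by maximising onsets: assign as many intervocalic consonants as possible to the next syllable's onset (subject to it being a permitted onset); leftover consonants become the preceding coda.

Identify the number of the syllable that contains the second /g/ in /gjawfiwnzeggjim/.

3

The vowels are a, i, e, i — 4 nuclei, so 4 syllables.
σ1/σ2 boundary: /wf/ — longest licit onset from the right is /f/, leaving /w/ as coda.
σ2/σ3 boundary: cluster /wnz/ — the longest permitted-onset suffix is /z/; onset = /z/, preceding coda = /wn/.
σ3/σ4 boundary: /ggj/; trying suffixes from longest down, /gj/ is the first permitted one, so coda /g/ | onset /gj/.
Result: gjaw.fiwn.zeg.gjim.
The second /g/ is in the coda of syllable 3 (/zeg/).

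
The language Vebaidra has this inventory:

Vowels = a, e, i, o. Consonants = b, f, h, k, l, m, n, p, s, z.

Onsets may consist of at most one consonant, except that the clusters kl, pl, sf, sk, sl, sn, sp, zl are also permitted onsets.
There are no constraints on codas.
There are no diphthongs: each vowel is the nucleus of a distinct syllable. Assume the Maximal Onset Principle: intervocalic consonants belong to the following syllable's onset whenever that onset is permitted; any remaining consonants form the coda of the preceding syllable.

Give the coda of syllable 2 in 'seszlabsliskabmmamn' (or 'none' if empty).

Vowels present: e, a, i, a, a; each is a nucleus, giving 5 syllables.
σ1/σ2 boundary: /szl/ — longest licit onset from the right is /zl/, leaving /s/ as coda.
σ2/σ3 boundary: cluster /bsl/ — the longest permitted-onset suffix is /sl/; onset = /sl/, preceding coda = /b/.
σ3/σ4 boundary: cluster /sk/ — /sk/ is itself a permitted onset, so the whole cluster goes right; preceding coda = ∅.
σ4/σ5 boundary: /bmm/; trying suffixes from longest down, /m/ is the first permitted one, so coda /bm/ | onset /m/.
Putting it together: ses.zlab.sli.skabm.mamn.
Syllable 2 is /zlab/: onset /zl/, nucleus /a/, coda /b/.

b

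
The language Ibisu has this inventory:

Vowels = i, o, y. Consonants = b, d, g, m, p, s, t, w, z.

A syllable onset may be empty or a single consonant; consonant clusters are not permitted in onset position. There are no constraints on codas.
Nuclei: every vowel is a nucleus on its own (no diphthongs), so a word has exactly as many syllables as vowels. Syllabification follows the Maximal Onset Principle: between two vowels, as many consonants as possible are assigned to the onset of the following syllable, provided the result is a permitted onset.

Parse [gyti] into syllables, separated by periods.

gy.ti

Nuclei (vowels): y, i → 2 syllables.
σ1/σ2 boundary: just /t/ — single C goes to the following onset.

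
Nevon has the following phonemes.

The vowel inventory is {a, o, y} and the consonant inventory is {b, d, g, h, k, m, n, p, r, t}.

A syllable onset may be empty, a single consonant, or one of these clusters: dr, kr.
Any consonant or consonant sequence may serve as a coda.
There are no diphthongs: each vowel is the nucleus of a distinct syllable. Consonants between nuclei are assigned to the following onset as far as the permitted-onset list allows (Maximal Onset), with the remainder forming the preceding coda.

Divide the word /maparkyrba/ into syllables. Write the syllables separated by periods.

The vowels are a, a, y, a — 4 nuclei, so 4 syllables.
V1 /a/ – V2 /a/: /p/ is a single consonant, so it becomes the next onset.
V2 /a/ – V3 /y/: /rk/ splits as /r/ + /k/ (/k/ is the longest suffix that is a licit onset).
V3 /y/ – V4 /a/: /rb/ — longest licit onset from the right is /b/, leaving /r/ as coda.

ma.par.kyr.ba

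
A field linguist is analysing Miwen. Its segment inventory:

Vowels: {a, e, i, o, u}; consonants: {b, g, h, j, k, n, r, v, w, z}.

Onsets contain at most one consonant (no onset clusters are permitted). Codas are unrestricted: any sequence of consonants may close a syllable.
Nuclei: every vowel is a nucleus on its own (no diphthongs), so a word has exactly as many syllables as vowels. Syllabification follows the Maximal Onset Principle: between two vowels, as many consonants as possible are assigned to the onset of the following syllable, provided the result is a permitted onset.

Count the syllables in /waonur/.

The vowels are a, o, u — 3 nuclei, so 3 syllables.

3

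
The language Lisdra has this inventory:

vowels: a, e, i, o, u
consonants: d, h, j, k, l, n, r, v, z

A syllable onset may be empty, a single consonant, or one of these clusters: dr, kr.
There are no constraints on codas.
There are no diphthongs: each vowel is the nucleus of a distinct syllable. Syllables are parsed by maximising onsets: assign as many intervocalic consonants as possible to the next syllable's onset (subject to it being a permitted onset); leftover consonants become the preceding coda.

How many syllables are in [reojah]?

Vowels present: e, o, a; each is a nucleus, giving 3 syllables.

3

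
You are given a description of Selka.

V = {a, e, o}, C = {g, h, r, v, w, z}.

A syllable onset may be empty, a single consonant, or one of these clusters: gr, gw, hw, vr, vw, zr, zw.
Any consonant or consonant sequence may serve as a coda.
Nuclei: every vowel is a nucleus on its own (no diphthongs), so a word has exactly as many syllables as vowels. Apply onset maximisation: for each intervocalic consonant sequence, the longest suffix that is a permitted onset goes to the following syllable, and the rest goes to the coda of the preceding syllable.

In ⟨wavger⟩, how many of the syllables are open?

Vowels present: a, e; each is a nucleus, giving 2 syllables.
/a…e/ gap (V1→V2): /vg/ — longest licit onset from the right is /g/, leaving /v/ as coda.
So the parse is wav.ger.
Classifying each syllable: /wav/ (closed), /ger/ (closed).
Open syllables: 0.

0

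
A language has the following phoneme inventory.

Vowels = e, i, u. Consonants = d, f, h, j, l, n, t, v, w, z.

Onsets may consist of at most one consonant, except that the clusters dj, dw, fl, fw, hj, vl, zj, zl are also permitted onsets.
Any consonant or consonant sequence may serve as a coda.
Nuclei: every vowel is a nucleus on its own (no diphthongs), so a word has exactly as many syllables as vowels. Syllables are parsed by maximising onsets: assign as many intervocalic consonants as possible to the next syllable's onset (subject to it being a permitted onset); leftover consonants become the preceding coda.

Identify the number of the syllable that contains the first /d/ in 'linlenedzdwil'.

Vowels present: i, e, e, i; each is a nucleus, giving 4 syllables.
Between /i/ (V1) and /e/ (V2): cluster /nl/ — the longest permitted-onset suffix is /l/; onset = /l/, preceding coda = /n/.
Between /e/ (V2) and /e/ (V3): /n/ is a single consonant, so it becomes the next onset.
Between /e/ (V3) and /i/ (V4): /dzdw/; trying suffixes from longest down, /dw/ is the first permitted one, so coda /dz/ | onset /dw/.
Putting it together: lin.le.nedz.dwil.
The first /d/ is in the coda of syllable 3 (/nedz/).

3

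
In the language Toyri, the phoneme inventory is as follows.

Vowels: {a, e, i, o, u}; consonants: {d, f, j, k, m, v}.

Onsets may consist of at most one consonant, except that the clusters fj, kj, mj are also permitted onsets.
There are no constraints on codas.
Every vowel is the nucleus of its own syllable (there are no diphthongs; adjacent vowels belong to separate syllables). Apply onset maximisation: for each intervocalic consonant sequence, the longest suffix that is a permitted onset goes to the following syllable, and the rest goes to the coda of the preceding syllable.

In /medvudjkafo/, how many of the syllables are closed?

Vowels present: e, u, a, o; each is a nucleus, giving 4 syllables.
σ1/σ2 boundary: /dv/; trying suffixes from longest down, /v/ is the first permitted one, so coda /d/ | onset /v/.
σ2/σ3 boundary: cluster /djk/ — the longest permitted-onset suffix is /k/; onset = /k/, preceding coda = /dj/.
σ3/σ4 boundary: /f/ → onset of the next syllable (single consonants are always licit onsets).
Result: med.vudj.ka.fo.
Classifying each syllable: /med/ (closed), /vudj/ (closed), /ka/ (open), /fo/ (open).
Closed syllables: 2.

2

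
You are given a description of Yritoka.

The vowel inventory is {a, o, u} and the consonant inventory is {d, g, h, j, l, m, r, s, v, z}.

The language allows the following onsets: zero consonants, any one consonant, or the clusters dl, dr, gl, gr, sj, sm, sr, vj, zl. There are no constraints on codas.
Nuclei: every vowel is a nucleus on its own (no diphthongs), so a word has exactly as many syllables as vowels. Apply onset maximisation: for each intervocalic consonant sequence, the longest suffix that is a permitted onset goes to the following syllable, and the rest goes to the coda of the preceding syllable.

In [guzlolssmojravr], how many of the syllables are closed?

Nuclei (vowels): u, o, o, a → 4 syllables.
Between /u/ (V1) and /o/ (V2): /zl/ — entire cluster is a permitted onset → onset /zl/, coda ∅.
Between /o/ (V2) and /o/ (V3): cluster /lssm/ — the longest permitted-onset suffix is /sm/; onset = /sm/, preceding coda = /ls/.
Between /o/ (V3) and /a/ (V4): /jr/ splits as /j/ + /r/ (/r/ is the longest suffix that is a licit onset).
Result: gu.zlols.smoj.ravr.
Classifying each syllable: /gu/ (open), /zlols/ (closed), /smoj/ (closed), /ravr/ (closed).
Closed syllables: 3.

3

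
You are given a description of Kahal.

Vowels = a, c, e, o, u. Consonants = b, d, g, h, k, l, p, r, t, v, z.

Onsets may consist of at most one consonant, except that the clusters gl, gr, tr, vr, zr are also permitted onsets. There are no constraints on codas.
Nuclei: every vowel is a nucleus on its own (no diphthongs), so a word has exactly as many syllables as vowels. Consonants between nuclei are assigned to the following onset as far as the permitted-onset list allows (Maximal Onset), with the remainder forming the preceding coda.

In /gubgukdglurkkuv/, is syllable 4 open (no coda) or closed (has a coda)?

Nuclei (vowels): u, u, u, u → 4 syllables.
Between /u/ (V1) and /u/ (V2): cluster /bg/ — the longest permitted-onset suffix is /g/; onset = /g/, preceding coda = /b/.
Between /u/ (V2) and /u/ (V3): /kdgl/ — longest licit onset from the right is /gl/, leaving /kd/ as coda.
Between /u/ (V3) and /u/ (V4): cluster /rkk/ — the longest permitted-onset suffix is /k/; onset = /k/, preceding coda = /rk/.
Syllabification: gub.gukd.glurk.kuv.
Syllable 4 is /kuv/ with coda /v/, so it is closed.

closed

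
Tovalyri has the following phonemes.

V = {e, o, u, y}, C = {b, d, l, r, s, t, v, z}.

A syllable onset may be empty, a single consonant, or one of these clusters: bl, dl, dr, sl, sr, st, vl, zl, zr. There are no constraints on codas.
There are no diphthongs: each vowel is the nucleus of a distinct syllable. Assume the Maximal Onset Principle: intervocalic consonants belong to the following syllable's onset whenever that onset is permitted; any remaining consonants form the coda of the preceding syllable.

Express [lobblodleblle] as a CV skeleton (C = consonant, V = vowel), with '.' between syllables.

Vowels present: o, o, e, e; each is a nucleus, giving 4 syllables.
σ1/σ2 boundary: cluster /bbl/ — the longest permitted-onset suffix is /bl/; onset = /bl/, preceding coda = /b/.
σ2/σ3 boundary: cluster /dl/ — /dl/ is itself a permitted onset, so the whole cluster goes right; preceding coda = ∅.
σ3/σ4 boundary: /bll/ — longest licit onset from the right is /l/, leaving /bl/ as coda.
So the parse is lob.blo.dlebl.le.
Mapping each syllable to C/V: /lob/ → CVC, /blo/ → CCV, /dlebl/ → CCVCC, /le/ → CV.

CVC.CCV.CCVCC.CV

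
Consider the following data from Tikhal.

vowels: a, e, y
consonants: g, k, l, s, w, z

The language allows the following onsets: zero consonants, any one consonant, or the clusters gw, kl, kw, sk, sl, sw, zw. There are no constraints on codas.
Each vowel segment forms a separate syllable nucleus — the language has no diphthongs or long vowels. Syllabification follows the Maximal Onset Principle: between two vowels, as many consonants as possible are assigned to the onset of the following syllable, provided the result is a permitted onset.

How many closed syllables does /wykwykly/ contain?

0

Vowels present: y, y, y; each is a nucleus, giving 3 syllables.
/y…y/ gap (V1→V2): cluster /kw/ — /kw/ is itself a permitted onset, so the whole cluster goes right; preceding coda = ∅.
/y…y/ gap (V2→V3): /kl/ — entire cluster is a permitted onset → onset /kl/, coda ∅.
Result: wy.kwy.kly.
Classifying each syllable: /wy/ (open), /kwy/ (open), /kly/ (open).
Closed syllables: 0.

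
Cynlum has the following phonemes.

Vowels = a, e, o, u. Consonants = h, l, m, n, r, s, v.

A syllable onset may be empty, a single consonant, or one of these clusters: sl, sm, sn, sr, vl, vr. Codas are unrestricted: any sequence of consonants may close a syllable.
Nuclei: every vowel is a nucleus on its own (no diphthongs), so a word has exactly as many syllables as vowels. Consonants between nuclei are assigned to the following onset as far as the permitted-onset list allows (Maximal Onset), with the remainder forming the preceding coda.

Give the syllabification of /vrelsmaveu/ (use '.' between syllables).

vrel.sma.ve.u

Nuclei (vowels): e, a, e, u → 4 syllables.
V1 /e/ – V2 /a/: /lsm/ — longest licit onset from the right is /sm/, leaving /l/ as coda.
V2 /a/ – V3 /e/: /v/ → onset of the next syllable (single consonants are always licit onsets).
V3 /e/ – V4 /u/: hiatus — the boundary sits between the two vowels.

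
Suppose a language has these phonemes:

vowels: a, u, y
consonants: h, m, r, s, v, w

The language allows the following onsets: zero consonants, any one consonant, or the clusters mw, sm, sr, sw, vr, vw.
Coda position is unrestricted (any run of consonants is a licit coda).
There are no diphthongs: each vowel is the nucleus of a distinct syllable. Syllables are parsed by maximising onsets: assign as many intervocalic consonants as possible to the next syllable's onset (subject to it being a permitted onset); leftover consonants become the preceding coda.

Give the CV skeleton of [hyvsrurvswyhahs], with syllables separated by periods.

Vowels present: y, u, y, a; each is a nucleus, giving 4 syllables.
σ1/σ2 boundary: /vsr/; trying suffixes from longest down, /sr/ is the first permitted one, so coda /v/ | onset /sr/.
σ2/σ3 boundary: /rvsw/; trying suffixes from longest down, /sw/ is the first permitted one, so coda /rv/ | onset /sw/.
σ3/σ4 boundary: /h/ → onset of the next syllable (single consonants are always licit onsets).
Result: hyv.srurv.swy.hahs.
Mapping each syllable to C/V: /hyv/ → CVC, /srurv/ → CCVCC, /swy/ → CCV, /hahs/ → CVCC.

CVC.CCVCC.CCV.CVCC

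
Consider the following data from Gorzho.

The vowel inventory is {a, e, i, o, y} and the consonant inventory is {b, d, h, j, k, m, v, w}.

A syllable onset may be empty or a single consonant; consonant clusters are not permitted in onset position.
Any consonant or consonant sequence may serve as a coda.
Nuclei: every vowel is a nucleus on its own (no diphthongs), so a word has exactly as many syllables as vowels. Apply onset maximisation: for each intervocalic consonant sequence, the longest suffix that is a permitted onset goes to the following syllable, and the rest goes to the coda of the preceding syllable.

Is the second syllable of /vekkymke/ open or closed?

closed

Nuclei (vowels): e, y, e → 3 syllables.
V1 /e/ – V2 /y/: /kk/ — longest licit onset from the right is /k/, leaving /k/ as coda.
V2 /y/ – V3 /e/: /mk/ — longest licit onset from the right is /k/, leaving /m/ as coda.
Syllabification: vek.kym.ke.
Syllable 2 is /kym/ with coda /m/, so it is closed.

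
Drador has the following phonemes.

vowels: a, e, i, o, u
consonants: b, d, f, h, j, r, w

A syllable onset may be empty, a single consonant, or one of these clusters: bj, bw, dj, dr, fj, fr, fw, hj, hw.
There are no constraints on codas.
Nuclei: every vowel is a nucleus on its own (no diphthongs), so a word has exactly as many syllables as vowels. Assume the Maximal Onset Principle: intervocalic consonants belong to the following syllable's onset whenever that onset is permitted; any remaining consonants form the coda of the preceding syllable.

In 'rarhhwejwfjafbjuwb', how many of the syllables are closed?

The vowels are a, e, a, u — 4 nuclei, so 4 syllables.
Between /a/ (V1) and /e/ (V2): /rhhw/; trying suffixes from longest down, /hw/ is the first permitted one, so coda /rh/ | onset /hw/.
Between /e/ (V2) and /a/ (V3): /jwfj/ splits as /jw/ + /fj/ (/fj/ is the longest suffix that is a licit onset).
Between /a/ (V3) and /u/ (V4): /fbj/ splits as /f/ + /bj/ (/bj/ is the longest suffix that is a licit onset).
So the parse is rarh.hwejw.fjaf.bjuwb.
Classifying each syllable: /rarh/ (closed), /hwejw/ (closed), /fjaf/ (closed), /bjuwb/ (closed).
Closed syllables: 4.

4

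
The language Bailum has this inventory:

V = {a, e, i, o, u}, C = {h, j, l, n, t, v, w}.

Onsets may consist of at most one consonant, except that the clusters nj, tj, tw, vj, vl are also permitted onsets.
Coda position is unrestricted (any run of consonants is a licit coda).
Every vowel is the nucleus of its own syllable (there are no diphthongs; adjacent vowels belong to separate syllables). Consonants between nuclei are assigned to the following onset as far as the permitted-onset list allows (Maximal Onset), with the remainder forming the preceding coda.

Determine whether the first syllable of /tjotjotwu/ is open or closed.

open

Vowels present: o, o, u; each is a nucleus, giving 3 syllables.
V1 /o/ – V2 /o/: /tj/ is a licit onset in full, so it all attaches to the next syllable.
V2 /o/ – V3 /u/: /tw/ — entire cluster is a permitted onset → onset /tw/, coda ∅.
So the parse is tjo.tjo.twu.
Syllable 1 is /tjo/; it ends in its nucleus with no coda, so it is open.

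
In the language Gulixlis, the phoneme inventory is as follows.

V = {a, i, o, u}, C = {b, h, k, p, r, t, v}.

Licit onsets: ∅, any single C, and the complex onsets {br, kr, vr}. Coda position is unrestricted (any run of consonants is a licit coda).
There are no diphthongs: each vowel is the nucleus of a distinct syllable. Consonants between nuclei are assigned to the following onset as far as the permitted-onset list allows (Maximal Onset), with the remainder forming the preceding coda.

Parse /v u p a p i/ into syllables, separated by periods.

vu.pa.pi

Vowels present: u, a, i; each is a nucleus, giving 3 syllables.
V1 /u/ – V2 /a/: /p/ is a single consonant, so it becomes the next onset.
V2 /a/ – V3 /i/: just /p/ — single C goes to the following onset.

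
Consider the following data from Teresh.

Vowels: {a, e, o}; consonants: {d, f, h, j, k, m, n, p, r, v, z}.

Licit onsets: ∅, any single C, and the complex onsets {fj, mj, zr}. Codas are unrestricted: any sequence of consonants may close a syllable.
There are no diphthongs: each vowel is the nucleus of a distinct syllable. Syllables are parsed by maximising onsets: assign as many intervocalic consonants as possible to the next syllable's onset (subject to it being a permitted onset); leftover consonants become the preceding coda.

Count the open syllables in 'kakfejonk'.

Vowels present: a, e, o; each is a nucleus, giving 3 syllables.
σ1/σ2 boundary: /kf/ — longest licit onset from the right is /f/, leaving /k/ as coda.
σ2/σ3 boundary: /j/ → onset of the next syllable (single consonants are always licit onsets).
Putting it together: kak.fe.jonk.
Classifying each syllable: /kak/ (closed), /fe/ (open), /jonk/ (closed).
Open syllables: 1.

1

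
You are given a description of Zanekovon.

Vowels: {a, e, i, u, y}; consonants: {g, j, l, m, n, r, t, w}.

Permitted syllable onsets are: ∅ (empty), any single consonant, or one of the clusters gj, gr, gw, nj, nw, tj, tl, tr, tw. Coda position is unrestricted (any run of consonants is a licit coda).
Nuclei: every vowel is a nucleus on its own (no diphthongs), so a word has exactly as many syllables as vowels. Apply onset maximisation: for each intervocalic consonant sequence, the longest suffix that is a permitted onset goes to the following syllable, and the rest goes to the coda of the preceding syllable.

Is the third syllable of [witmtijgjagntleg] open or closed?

Nuclei (vowels): i, i, a, e → 4 syllables.
V1 /i/ – V2 /i/: /tmt/; trying suffixes from longest down, /t/ is the first permitted one, so coda /tm/ | onset /t/.
V2 /i/ – V3 /a/: cluster /jgj/ — the longest permitted-onset suffix is /gj/; onset = /gj/, preceding coda = /j/.
V3 /a/ – V4 /e/: /gntl/; trying suffixes from longest down, /tl/ is the first permitted one, so coda /gn/ | onset /tl/.
Result: witm.tij.gjagn.tleg.
Syllable 3 is /gjagn/ with coda /gn/, so it is closed.

closed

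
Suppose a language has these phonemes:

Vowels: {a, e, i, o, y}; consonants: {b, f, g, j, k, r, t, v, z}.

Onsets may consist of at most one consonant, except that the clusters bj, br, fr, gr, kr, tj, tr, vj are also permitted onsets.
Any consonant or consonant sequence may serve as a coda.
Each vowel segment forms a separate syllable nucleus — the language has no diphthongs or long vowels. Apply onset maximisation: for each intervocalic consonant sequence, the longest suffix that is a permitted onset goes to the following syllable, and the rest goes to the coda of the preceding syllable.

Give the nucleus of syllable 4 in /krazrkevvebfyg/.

Vowels present: a, e, e, y; each is a nucleus, giving 4 syllables.
The fourth nucleus (vowel 4 from the left) is /y/.

y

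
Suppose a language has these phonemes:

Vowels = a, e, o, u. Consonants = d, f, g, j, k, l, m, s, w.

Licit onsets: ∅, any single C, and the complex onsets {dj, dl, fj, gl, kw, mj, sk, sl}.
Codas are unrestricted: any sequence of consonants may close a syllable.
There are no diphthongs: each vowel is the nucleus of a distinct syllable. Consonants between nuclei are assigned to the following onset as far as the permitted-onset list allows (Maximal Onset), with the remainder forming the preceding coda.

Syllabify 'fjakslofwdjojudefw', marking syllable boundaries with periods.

Nuclei (vowels): a, o, o, u, e → 5 syllables.
V1 /a/ – V2 /o/: cluster /ksl/ — the longest permitted-onset suffix is /sl/; onset = /sl/, preceding coda = /k/.
V2 /o/ – V3 /o/: /fwdj/; trying suffixes from longest down, /dj/ is the first permitted one, so coda /fw/ | onset /dj/.
V3 /o/ – V4 /u/: /j/ is a single consonant, so it becomes the next onset.
V4 /u/ – V5 /e/: /d/ is a single consonant, so it becomes the next onset.

fjak.slofw.djo.ju.defw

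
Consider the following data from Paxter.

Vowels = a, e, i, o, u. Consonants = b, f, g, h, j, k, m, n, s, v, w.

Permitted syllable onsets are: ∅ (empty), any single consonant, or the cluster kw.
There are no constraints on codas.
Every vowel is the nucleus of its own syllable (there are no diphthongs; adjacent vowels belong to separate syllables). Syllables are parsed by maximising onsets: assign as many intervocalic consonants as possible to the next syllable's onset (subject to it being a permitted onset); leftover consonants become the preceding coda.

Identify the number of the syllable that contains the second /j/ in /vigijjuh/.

Vowels present: i, i, u; each is a nucleus, giving 3 syllables.
/i…i/ gap (V1→V2): /g/ is a single consonant, so it becomes the next onset.
/i…u/ gap (V2→V3): cluster /jj/ — the longest permitted-onset suffix is /j/; onset = /j/, preceding coda = /j/.
Result: vi.gij.juh.
The second /j/ is in the onset of syllable 3 (/juh/).

3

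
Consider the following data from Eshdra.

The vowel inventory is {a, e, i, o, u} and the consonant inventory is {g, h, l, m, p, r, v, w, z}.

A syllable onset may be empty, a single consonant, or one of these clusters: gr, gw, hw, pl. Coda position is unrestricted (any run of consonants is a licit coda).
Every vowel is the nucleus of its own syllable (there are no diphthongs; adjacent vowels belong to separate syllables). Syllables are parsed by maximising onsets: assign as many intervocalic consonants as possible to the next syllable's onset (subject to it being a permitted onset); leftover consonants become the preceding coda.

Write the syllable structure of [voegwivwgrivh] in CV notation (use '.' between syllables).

CV.V.CCVCC.CCVCC

Nuclei (vowels): o, e, i, i → 4 syllables.
Between /o/ (V1) and /e/ (V2): hiatus — the boundary sits between the two vowels.
Between /e/ (V2) and /i/ (V3): cluster /gw/ — /gw/ is itself a permitted onset, so the whole cluster goes right; preceding coda = ∅.
Between /i/ (V3) and /i/ (V4): /vwgr/ — longest licit onset from the right is /gr/, leaving /vw/ as coda.
Putting it together: vo.e.gwivw.grivh.
Mapping each syllable to C/V: /vo/ → CV, /e/ → V, /gwivw/ → CCVCC, /grivh/ → CCVCC.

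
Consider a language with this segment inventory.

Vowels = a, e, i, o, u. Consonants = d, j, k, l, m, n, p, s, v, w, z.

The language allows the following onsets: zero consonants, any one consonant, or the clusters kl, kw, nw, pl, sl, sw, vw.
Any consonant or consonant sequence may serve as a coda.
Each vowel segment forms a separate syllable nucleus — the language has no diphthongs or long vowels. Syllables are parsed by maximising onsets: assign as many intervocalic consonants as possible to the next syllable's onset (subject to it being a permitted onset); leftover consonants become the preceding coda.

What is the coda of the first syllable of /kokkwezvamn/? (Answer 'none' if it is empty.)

k

Vowels present: o, e, a; each is a nucleus, giving 3 syllables.
V1 /o/ – V2 /e/: cluster /kkw/ — the longest permitted-onset suffix is /kw/; onset = /kw/, preceding coda = /k/.
V2 /e/ – V3 /a/: /zv/ splits as /z/ + /v/ (/v/ is the longest suffix that is a licit onset).
So the parse is kok.kwez.vamn.
Syllable 1 is /kok/: onset /k/, nucleus /o/, coda /k/.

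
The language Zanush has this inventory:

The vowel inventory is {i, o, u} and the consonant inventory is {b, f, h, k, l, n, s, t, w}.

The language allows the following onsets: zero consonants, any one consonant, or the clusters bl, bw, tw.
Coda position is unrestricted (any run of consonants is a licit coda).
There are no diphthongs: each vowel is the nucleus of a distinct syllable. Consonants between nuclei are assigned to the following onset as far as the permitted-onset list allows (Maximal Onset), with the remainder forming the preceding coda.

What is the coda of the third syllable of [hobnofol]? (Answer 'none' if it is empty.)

l

Vowels present: o, o, o; each is a nucleus, giving 3 syllables.
Between /o/ (V1) and /o/ (V2): cluster /bn/ — the longest permitted-onset suffix is /n/; onset = /n/, preceding coda = /b/.
Between /o/ (V2) and /o/ (V3): /f/ → onset of the next syllable (single consonants are always licit onsets).
Result: hob.no.fol.
Syllable 3 is /fol/: onset /f/, nucleus /o/, coda /l/.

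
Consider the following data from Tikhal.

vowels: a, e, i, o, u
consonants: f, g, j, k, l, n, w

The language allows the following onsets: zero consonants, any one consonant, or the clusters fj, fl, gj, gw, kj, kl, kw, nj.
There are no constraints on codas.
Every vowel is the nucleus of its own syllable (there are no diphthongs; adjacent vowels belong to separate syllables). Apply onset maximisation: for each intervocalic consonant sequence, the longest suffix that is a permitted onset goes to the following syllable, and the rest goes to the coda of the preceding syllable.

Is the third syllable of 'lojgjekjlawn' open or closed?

Nuclei (vowels): o, e, a → 3 syllables.
/o…e/ gap (V1→V2): /jgj/ splits as /j/ + /gj/ (/gj/ is the longest suffix that is a licit onset).
/e…a/ gap (V2→V3): cluster /kjl/ — the longest permitted-onset suffix is /l/; onset = /l/, preceding coda = /kj/.
Result: loj.gjekj.lawn.
Syllable 3 is /lawn/ with coda /wn/, so it is closed.

closed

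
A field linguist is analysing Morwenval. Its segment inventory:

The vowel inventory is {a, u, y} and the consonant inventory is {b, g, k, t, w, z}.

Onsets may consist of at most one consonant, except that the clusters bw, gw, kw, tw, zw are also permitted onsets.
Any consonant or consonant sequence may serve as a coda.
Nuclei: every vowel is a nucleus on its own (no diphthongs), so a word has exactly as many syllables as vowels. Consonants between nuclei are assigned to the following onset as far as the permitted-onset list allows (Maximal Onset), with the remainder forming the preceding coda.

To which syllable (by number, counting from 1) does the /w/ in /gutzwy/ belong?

Vowels present: u, y; each is a nucleus, giving 2 syllables.
Between /u/ (V1) and /y/ (V2): /tzw/ — longest licit onset from the right is /zw/, leaving /t/ as coda.
Putting it together: gut.zwy.
The /w/ is in the onset of syllable 2 (/zwy/).

2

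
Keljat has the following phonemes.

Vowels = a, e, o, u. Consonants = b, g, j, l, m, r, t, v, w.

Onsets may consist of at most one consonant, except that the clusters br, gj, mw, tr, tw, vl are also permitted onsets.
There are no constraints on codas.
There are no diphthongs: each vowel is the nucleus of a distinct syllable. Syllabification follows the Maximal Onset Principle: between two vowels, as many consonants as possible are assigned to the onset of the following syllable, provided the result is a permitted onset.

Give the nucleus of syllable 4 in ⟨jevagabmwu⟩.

u

Nuclei (vowels): e, a, a, u → 4 syllables.
The fourth nucleus (vowel 4 from the left) is /u/.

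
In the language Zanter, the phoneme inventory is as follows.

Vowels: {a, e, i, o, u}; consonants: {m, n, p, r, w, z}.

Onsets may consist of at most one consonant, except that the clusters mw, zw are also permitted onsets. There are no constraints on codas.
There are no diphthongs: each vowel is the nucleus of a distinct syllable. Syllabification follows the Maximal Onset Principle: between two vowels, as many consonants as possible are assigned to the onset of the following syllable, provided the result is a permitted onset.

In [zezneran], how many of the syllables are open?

The vowels are e, e, a — 3 nuclei, so 3 syllables.
σ1/σ2 boundary: /zn/; trying suffixes from longest down, /n/ is the first permitted one, so coda /z/ | onset /n/.
σ2/σ3 boundary: /r/ → onset of the next syllable (single consonants are always licit onsets).
So the parse is zez.ne.ran.
Classifying each syllable: /zez/ (closed), /ne/ (open), /ran/ (closed).
Open syllables: 1.

1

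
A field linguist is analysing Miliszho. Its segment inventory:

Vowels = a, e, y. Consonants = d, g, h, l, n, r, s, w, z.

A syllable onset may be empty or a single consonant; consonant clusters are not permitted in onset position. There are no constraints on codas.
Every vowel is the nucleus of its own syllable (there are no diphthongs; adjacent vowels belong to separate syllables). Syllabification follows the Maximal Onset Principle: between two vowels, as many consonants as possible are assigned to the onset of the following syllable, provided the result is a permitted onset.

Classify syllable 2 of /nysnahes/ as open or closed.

Nuclei (vowels): y, a, e → 3 syllables.
/y…a/ gap (V1→V2): cluster /sn/ — the longest permitted-onset suffix is /n/; onset = /n/, preceding coda = /s/.
/a…e/ gap (V2→V3): just /h/ — single C goes to the following onset.
Result: nys.na.hes.
Syllable 2 is /na/; it ends in its nucleus with no coda, so it is open.

open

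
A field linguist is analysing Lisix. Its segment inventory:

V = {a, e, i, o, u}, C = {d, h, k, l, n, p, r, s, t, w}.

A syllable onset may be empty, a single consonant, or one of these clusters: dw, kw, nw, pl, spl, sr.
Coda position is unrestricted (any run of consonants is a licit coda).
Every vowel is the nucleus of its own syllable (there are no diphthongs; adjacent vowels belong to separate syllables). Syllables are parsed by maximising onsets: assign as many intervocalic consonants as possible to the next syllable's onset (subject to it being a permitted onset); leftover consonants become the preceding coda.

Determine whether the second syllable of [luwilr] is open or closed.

closed

Nuclei (vowels): u, i → 2 syllables.
/u…i/ gap (V1→V2): just /w/ — single C goes to the following onset.
Result: lu.wilr.
Syllable 2 is /wilr/ with coda /lr/, so it is closed.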